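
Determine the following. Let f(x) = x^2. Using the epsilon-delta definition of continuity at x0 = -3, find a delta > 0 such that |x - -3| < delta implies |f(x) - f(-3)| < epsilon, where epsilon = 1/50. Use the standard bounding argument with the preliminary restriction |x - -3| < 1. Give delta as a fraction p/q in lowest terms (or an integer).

Factor: |x^2 - (-3)^2| = |x - -3| * |x + -3|.
Impose |x - -3| < 1 first. Then |x + -3| = |(x - -3) + 2*(-3)| <= |x - -3| + 2*|-3| < 1 + 6 = 7.
So |x^2 - (-3)^2| < delta * 7.
We need delta * 7 <= 1/50, i.e. delta <= 1/50/7 = 1/350.
Since 1/350 < 1, this is tighter than 1; take delta = 1/350.
So delta = 1/350 works.

1/350


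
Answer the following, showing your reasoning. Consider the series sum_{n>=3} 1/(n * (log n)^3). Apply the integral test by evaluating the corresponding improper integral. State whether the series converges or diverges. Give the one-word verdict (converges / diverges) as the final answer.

Let f(x) = 1/(x*log(x)^3). Then f is positive, continuous, and decreasing on [3, infinity), so the integral test applies.
Compute the improper integral int_{3}^infinity f(x) dx:
  antiderivative F(x) = -1/(2*log(x)^2).
  F(x) -> 0 as x -> infinity.  int = 0 - F(3) = 1/(2*log(3)^2) < infinity. By the integral test, the series converges.

converges


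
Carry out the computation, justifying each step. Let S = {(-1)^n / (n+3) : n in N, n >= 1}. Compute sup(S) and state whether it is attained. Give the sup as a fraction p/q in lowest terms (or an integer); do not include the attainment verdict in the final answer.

Analysis:
- Values: -1/4, 1/5, -1/6, 1/7, -1/8, ...
- Positive terms (even n): 1/(2+3), 1/(4+3), ... decreasing -> max = 1/5 (n=2).
- Negative terms (odd n): -1/(1+3), -1/(3+3), ... increasing -> min = -1/4 (n=1).
- So sup = 1/5 (attained at n=2); inf = -1/4 (attained at n=1).
Conclusion: sup(S) = 1/5, attained in S.

1/5


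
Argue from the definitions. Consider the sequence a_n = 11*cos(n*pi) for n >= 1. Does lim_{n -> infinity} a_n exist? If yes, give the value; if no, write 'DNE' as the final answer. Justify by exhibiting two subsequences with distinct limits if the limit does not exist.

Examine the behaviour of a_n along subsequences.
cos(n*pi) = (-1)^n, so a_n = 11*(-1)^n. a_{2k} = 11 -> 11. a_{2k+1} = -11 -> -11.
Since these two subsequential limits are 11 and -11, distinct, the full sequence cannot converge (a convergent sequence has all subsequences tending to the same limit). So lim a_n does not exist.

DNE


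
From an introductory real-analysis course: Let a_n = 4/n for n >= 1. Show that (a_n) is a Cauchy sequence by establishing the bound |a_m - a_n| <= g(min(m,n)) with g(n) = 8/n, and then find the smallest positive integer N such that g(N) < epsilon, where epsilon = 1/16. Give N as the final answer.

For any m, n >= 1, by the triangle inequality:
|a_m - a_n| = |4/m - 4/n| <= 4*1/m + 4*1/n <= 8/min(m,n).
So g(n) = 8/n bounds the Cauchy difference. Since g(n) -> 0, (a_n) is Cauchy.
Now solve g(N) < 1/16: 8/N < 1/16 <=> N > 8 / (1/16) = 128.
The smallest integer strictly greater than 128 is N = 129.
Check: g(129) = 8/129 = 8/129 < 1/16; g(128) = 1/16 >= 1/16. So N = 129.

129


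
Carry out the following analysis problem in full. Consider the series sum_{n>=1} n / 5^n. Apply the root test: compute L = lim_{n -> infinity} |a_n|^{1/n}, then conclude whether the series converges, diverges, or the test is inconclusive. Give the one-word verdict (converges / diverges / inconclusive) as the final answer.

Let a_n denote the general term. Form |a_n|^(1/n) and simplify:
|a_n|^(1/n) = n^(1/n)/5
Take the limit as n -> infinity: L = 1/5.
Since L = 1/5 < 1, the root test implies convergence.

converges


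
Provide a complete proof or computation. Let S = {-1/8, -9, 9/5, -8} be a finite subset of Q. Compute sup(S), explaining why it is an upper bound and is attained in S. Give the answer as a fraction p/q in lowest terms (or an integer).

S is finite, so sup(S) = max(S).
Sorted decreasing:
9/5, -1/8, -8, -9
The extremum is 9/5.
For every x in S, x <= 9/5. And 9/5 is in S, so it is attained.
Therefore sup(S) = 9/5.

9/5


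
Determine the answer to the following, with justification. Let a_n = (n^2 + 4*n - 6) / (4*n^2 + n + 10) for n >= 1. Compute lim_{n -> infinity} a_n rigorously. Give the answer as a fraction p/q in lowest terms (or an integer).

Divide numerator and denominator by n^2, the highest power:
numerator / n^2 = 1 + 4/n - 6/n^2
denominator / n^2 = 4 + 1/n + 10/n^2
As n -> infinity, all terms of the form c/n^k (k >= 1) tend to 0.
So numerator / n^2 -> 1 and denominator / n^2 -> 4.
Therefore lim a_n = 1/4.

1/4


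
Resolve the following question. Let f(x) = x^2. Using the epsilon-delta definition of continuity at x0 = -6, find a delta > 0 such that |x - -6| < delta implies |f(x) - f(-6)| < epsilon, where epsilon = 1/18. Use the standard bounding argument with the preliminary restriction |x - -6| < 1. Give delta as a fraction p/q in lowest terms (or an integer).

Factor: |x^2 - (-6)^2| = |x - -6| * |x + -6|.
Impose |x - -6| < 1 first. Then |x + -6| = |(x - -6) + 2*(-6)| <= |x - -6| + 2*|-6| < 1 + 12 = 13.
So |x^2 - (-6)^2| < delta * 13.
We need delta * 13 <= 1/18, i.e. delta <= 1/18/13 = 1/234.
Since 1/234 < 1, this is tighter than 1; take delta = 1/234.
So delta = 1/234 works.

1/234


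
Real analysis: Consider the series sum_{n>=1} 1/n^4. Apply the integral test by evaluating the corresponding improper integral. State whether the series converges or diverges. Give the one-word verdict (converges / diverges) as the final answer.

Let f(x) = x^(-4). Then f is positive, continuous, and decreasing on [1, infinity), so the integral test applies.
Compute the improper integral int_{1}^infinity f(x) dx:
  antiderivative F(x) = -1/(3*x^3).
  As x -> infinity, F(x) -> 0 (since p = 4 > 1).
  So int = F(infinity) - F(1) = 0 - (-1/3) = 1/3.
  Finite, so by the integral test, the series converges.

converges


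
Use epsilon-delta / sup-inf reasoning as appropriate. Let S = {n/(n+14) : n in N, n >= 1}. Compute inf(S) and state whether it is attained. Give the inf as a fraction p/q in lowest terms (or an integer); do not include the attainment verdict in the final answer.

Analysis:
- Values: 1/15, 1/8, 3/17, 2/9, ... strictly increasing.
- Minimum is 1/15 (n=1); inf = 1/15 (attained).
- n/(n+14) = 1 - 14/(n+14) -> 1 from below as n -> infinity, and never equals 1.
- So sup = 1 (not attained).
Conclusion: inf(S) = 1/15, attained in S.

1/15


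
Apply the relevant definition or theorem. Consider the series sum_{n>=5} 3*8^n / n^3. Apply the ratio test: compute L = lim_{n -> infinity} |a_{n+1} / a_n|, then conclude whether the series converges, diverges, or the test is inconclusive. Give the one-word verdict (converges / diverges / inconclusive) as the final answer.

Let a_n denote the general term. Form the ratio a_{n+1}/a_n and simplify:
a_{n+1}/a_n = 8*n^3/(n + 1)^3
Take the limit as n -> infinity: L = 8.
Since L = 8 > 1 (or L = infinity), the ratio test implies the series diverges.

diverges


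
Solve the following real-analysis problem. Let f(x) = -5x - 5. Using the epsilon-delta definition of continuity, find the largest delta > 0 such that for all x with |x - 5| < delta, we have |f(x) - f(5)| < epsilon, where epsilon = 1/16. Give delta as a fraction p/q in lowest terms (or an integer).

We compute f(5) = -5*(5) - 5 = -30.
|f(x) - f(5)| = |-5x - 5 - (-30)| = |-5(x - 5)| = 5|x - 5|.
We need 5|x - 5| < 1/16, i.e. |x - 5| < 1/16 / 5 = 1/80.
So any delta <= 1/80 works. Conversely, if delta > 1/80, then x = 5 + 1/80 satisfies |x - 5| = 1/80 < delta but |f(x) - f(5)| = 5 * 1/80 = 1/16, which is not < 1/16; so no larger delta works.
Hence the largest such delta is 1/80.

1/80


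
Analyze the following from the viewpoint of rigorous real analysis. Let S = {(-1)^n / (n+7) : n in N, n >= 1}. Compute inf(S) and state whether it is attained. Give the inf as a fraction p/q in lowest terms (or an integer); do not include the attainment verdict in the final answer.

Analysis:
- Values: -1/8, 1/9, -1/10, 1/11, -1/12, ...
- Positive terms (even n): 1/(2+7), 1/(4+7), ... decreasing -> max = 1/9 (n=2).
- Negative terms (odd n): -1/(1+7), -1/(3+7), ... increasing -> min = -1/8 (n=1).
- So sup = 1/9 (attained at n=2); inf = -1/8 (attained at n=1).
Conclusion: inf(S) = -1/8, attained in S.

-1/8


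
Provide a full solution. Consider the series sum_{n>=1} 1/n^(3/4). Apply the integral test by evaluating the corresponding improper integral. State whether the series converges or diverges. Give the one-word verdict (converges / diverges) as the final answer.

Let f(x) = x^(-3/4). Then f is positive, continuous, and decreasing on [1, infinity), so the integral test applies.
Compute the improper integral int_{1}^infinity f(x) dx:
  antiderivative F(x) = 4*x^(1/4).
  As x -> infinity, F(x) -> infinity (since p = 3/4 < 1).
  So the integral diverges. By the integral test, the series diverges.

diverges


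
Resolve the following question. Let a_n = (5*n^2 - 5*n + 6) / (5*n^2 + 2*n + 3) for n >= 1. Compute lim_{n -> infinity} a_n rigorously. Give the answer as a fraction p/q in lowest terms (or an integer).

Divide numerator and denominator by n^2, the highest power:
numerator / n^2 = 5 - 5/n + 6/n^2
denominator / n^2 = 5 + 2/n + 3/n^2
As n -> infinity, all terms of the form c/n^k (k >= 1) tend to 0.
So numerator / n^2 -> 5 and denominator / n^2 -> 5.
Therefore lim a_n = 1.

1


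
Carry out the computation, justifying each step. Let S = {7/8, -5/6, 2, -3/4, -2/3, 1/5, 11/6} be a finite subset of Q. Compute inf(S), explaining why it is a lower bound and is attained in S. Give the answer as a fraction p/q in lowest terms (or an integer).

S is finite, so inf(S) = min(S).
Sorted increasing:
-5/6, -3/4, -2/3, 1/5, 7/8, 11/6, 2
The extremum is -5/6.
For every x in S, x >= -5/6. And -5/6 is in S, so it is attained.
Therefore inf(S) = -5/6.

-5/6


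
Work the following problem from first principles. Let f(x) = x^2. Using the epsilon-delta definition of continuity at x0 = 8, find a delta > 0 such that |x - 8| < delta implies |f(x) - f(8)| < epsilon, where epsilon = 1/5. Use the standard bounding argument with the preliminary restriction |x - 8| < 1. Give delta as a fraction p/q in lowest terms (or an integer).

Factor: |x^2 - (8)^2| = |x - 8| * |x + 8|.
Impose |x - 8| < 1 first. Then |x + 8| = |(x - 8) + 2*(8)| <= |x - 8| + 2*|8| < 1 + 16 = 17.
So |x^2 - (8)^2| < delta * 17.
We need delta * 17 <= 1/5, i.e. delta <= 1/5/17 = 1/85.
Since 1/85 < 1, this is tighter than 1; take delta = 1/85.
So delta = 1/85 works.

1/85


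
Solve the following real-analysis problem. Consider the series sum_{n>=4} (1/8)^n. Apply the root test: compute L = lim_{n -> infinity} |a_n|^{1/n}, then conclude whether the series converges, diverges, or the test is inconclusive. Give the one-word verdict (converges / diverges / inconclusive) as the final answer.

Let a_n denote the general term. Form |a_n|^(1/n) and simplify:
|a_n|^(1/n) = 1/8
Take the limit as n -> infinity: L = 1/8.
Since L = 1/8 < 1, the root test implies convergence.

converges


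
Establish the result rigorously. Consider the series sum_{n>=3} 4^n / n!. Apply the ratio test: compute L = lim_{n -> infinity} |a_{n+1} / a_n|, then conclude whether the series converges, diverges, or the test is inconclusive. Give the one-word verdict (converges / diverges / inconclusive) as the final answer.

Let a_n denote the general term. Form the ratio a_{n+1}/a_n and simplify:
a_{n+1}/a_n = 4/(n + 1)
Take the limit as n -> infinity: L = 0.
Since L = 0 < 1, the ratio test implies the series converges.

converges


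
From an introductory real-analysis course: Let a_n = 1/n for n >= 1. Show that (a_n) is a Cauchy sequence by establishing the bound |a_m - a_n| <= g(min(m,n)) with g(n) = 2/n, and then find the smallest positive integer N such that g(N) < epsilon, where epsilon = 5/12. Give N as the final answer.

For any m, n >= 1, by the triangle inequality:
|a_m - a_n| = |1/m - 1/n| <= 1/m + 1/n <= 2/min(m,n).
So g(n) = 2/n bounds the Cauchy difference. Since g(n) -> 0, (a_n) is Cauchy.
Now solve g(N) < 5/12: 2/N < 5/12 <=> N > 2 / (5/12) = 24/5.
The smallest integer strictly greater than 24/5 is N = 5.
Check: g(5) = 2/5 = 2/5 < 5/12; g(4) = 1/2 >= 5/12. So N = 5.

5


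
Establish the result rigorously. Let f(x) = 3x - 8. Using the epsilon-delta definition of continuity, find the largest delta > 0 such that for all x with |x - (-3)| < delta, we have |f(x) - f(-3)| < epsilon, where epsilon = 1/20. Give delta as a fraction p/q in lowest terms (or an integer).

We compute f(-3) = 3*(-3) - 8 = -17.
|f(x) - f(-3)| = |3x - 8 - (-17)| = |3(x - (-3))| = 3|x - (-3)|.
We need 3|x - (-3)| < 1/20, i.e. |x - (-3)| < 1/20 / 3 = 1/60.
So any delta <= 1/60 works. Conversely, if delta > 1/60, then x = -3 + 1/60 satisfies |x - (-3)| = 1/60 < delta but |f(x) - f(-3)| = 3 * 1/60 = 1/20, which is not < 1/20; so no larger delta works.
Hence the largest such delta is 1/60.

1/60


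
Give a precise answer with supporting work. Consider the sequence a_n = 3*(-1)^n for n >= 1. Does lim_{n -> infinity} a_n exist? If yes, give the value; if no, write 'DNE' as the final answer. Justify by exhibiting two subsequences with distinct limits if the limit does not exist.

Examine the behaviour of a_n along subsequences.
Even-n subsequence a_{2k} = 3 -> 3. Odd-n subsequence a_{2k+1} = -3 -> -3.
Since these two subsequential limits are 3 and -3, distinct, the full sequence cannot converge (a convergent sequence has all subsequences tending to the same limit). So lim a_n does not exist.

DNE


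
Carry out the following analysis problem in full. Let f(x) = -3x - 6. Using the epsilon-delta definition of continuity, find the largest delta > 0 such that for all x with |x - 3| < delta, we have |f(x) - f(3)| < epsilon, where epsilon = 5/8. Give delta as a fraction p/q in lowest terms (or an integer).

We compute f(3) = -3*(3) - 6 = -15.
|f(x) - f(3)| = |-3x - 6 - (-15)| = |-3(x - 3)| = 3|x - 3|.
We need 3|x - 3| < 5/8, i.e. |x - 3| < 5/8 / 3 = 5/24.
So any delta <= 5/24 works. Conversely, if delta > 5/24, then x = 3 + 5/24 satisfies |x - 3| = 5/24 < delta but |f(x) - f(3)| = 3 * 5/24 = 5/8, which is not < 5/8; so no larger delta works.
Hence the largest such delta is 5/24.

5/24


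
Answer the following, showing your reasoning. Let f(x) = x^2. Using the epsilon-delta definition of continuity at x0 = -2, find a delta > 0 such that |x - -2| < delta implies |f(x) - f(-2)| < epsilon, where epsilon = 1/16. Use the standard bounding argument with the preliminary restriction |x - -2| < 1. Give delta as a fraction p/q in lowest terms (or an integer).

Factor: |x^2 - (-2)^2| = |x - -2| * |x + -2|.
Impose |x - -2| < 1 first. Then |x + -2| = |(x - -2) + 2*(-2)| <= |x - -2| + 2*|-2| < 1 + 4 = 5.
So |x^2 - (-2)^2| < delta * 5.
We need delta * 5 <= 1/16, i.e. delta <= 1/16/5 = 1/80.
Since 1/80 < 1, this is tighter than 1; take delta = 1/80.
So delta = 1/80 works.

1/80


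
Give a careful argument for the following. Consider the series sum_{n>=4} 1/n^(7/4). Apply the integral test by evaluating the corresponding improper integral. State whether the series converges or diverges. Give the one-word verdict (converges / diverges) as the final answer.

Let f(x) = x^(-7/4). Then f is positive, continuous, and decreasing on [4, infinity), so the integral test applies.
Compute the improper integral int_{4}^infinity f(x) dx:
  antiderivative F(x) = -4/(3*x^(3/4)).
  As x -> infinity, F(x) -> 0 (since p = 7/4 > 1).
  So int = F(infinity) - F(4) = 0 - (-sqrt(2)/3) = sqrt(2)/3.
  Finite, so by the integral test, the series converges.

converges


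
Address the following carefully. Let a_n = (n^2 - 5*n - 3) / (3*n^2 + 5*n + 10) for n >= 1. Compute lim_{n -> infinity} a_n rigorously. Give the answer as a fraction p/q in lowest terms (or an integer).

Divide numerator and denominator by n^2, the highest power:
numerator / n^2 = 1 - 5/n - 3/n^2
denominator / n^2 = 3 + 5/n + 10/n^2
As n -> infinity, all terms of the form c/n^k (k >= 1) tend to 0.
So numerator / n^2 -> 1 and denominator / n^2 -> 3.
Therefore lim a_n = 1/3.

1/3


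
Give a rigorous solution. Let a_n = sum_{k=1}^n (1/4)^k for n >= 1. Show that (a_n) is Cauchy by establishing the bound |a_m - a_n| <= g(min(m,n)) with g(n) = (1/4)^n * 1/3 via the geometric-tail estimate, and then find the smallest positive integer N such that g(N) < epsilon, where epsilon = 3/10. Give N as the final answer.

For m > n >= 1: |a_m - a_n| = sum_{k=n+1}^m (1/4)^k < sum_{k=n+1}^infinity (1/4)^k = (1/4)^(n+1) / (1 - 1/4) = (1/4)^n * (1/4) * (4/3) = (1/4)^n * 1/3.
So g(n) = (1/4)^n / 3. Since g(n) -> 0, (a_n) is Cauchy.
Now solve g(N) < 3/10: (1/4)^N / 3 < 3/10 <=> 4^N > 1 / (3 * 3/10) = 10/9.
Check powers of 4: 4^0 = 1 <= 10/9, 4^1 = 4 > 10/9.
So the smallest such N is 1. Check: g(1) = 1/(3 * 4) = 1/12 < 3/10.

1


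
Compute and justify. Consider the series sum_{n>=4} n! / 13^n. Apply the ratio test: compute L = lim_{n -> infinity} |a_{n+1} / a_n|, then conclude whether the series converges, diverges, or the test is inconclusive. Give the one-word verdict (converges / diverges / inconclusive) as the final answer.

Let a_n denote the general term. Form the ratio a_{n+1}/a_n and simplify:
a_{n+1}/a_n = n/13 + 1/13
Take the limit as n -> infinity: L = infinity.
Since L = infinity > 1 (or L = infinity), the ratio test implies the series diverges.

diverges


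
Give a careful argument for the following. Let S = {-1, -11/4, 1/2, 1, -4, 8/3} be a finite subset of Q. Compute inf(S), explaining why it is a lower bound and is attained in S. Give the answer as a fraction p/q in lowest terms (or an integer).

S is finite, so inf(S) = min(S).
Sorted increasing:
-4, -11/4, -1, 1/2, 1, 8/3
The extremum is -4.
For every x in S, x >= -4. And -4 is in S, so it is attained.
Therefore inf(S) = -4.

-4


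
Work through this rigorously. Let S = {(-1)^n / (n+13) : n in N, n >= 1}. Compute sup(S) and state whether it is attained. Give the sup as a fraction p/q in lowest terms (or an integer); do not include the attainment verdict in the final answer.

Analysis:
- Values: -1/14, 1/15, -1/16, 1/17, -1/18, ...
- Positive terms (even n): 1/(2+13), 1/(4+13), ... decreasing -> max = 1/15 (n=2).
- Negative terms (odd n): -1/(1+13), -1/(3+13), ... increasing -> min = -1/14 (n=1).
- So sup = 1/15 (attained at n=2); inf = -1/14 (attained at n=1).
Conclusion: sup(S) = 1/15, attained in S.

1/15


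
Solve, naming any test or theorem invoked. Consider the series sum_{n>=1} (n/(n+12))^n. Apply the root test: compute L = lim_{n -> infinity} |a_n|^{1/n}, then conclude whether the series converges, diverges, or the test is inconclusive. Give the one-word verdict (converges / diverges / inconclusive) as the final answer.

Let a_n denote the general term. Form |a_n|^(1/n) and simplify:
|a_n|^(1/n) = n/(n + 12)
Take the limit as n -> infinity: L = 1.
Since L = 1, the root test is inconclusive. (In fact a_n = (n/(n+12))^n -> e^(-12) != 0, so the nth-term test shows divergence; but the root test itself gives no conclusion.)

inconclusive


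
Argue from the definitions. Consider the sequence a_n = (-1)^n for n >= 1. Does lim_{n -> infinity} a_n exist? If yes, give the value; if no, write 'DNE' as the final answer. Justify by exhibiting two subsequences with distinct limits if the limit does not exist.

Examine the behaviour of a_n along subsequences.
Even-n subsequence a_{2k} = 1 -> 1. Odd-n subsequence a_{2k+1} = -1 -> -1.
Since these two subsequential limits are 1 and -1, distinct, the full sequence cannot converge (a convergent sequence has all subsequences tending to the same limit). So lim a_n does not exist.

DNE


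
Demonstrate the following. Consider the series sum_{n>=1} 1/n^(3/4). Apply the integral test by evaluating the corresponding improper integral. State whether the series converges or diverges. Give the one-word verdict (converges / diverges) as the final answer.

Let f(x) = x^(-3/4). Then f is positive, continuous, and decreasing on [1, infinity), so the integral test applies.
Compute the improper integral int_{1}^infinity f(x) dx:
  antiderivative F(x) = 4*x^(1/4).
  As x -> infinity, F(x) -> infinity (since p = 3/4 < 1).
  So the integral diverges. By the integral test, the series diverges.

diverges


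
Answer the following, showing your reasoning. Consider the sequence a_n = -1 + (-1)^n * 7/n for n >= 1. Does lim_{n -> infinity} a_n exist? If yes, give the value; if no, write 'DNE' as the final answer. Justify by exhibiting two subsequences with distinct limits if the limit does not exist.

Examine the behaviour of a_n along subsequences.
Even-n subsequence a_{2k} = -1 + 7/(2k) -> -1. Odd-n subsequence a_{2k+1} = -1 - 7/(2k+1) -> -1. Both tend to -1, which suggests the limit is -1; verify directly.
|a_n - (-1)| = |(-1)^n * 7/n| = 7/n for every n >= 1.
Given epsilon > 0, choose a positive integer N > 7/epsilon. Then for all n >= N, |a_n - (-1)| = 7/n <= 7/N < epsilon.
So by the definition of the limit, lim a_n exists and equals -1.

-1


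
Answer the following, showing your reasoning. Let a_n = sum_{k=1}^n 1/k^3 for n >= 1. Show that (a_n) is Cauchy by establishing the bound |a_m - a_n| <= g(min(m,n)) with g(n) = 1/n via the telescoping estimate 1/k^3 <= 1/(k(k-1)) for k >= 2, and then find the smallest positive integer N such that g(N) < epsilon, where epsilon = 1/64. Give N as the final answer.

For m > n >= 1: |a_m - a_n| = sum_{k=n+1}^m 1/k^3.
Use 1/k^3 <= 1/(k(k-1)) = 1/(k-1) - 1/k for k >= 2 (which holds since k^3 >= k^2 >= k(k-1) for k >= 2):
sum_{k=n+1}^m 1/k^3 <= sum_{k=n+1}^m (1/(k-1) - 1/k) = 1/n - 1/m <= 1/n.
By symmetry the same bound holds with n,m swapped, so |a_m - a_n| <= 1/min(m,n) = g(min(m,n)). Since g(n) -> 0, (a_n) is Cauchy.
Now solve g(N) < 1/64: 1/N < 1/64 <=> N > 1/(1/64) = 64.
The smallest integer strictly greater than 64 is N = 65.
Check: g(65) = 1/65 < 1/64; g(64) = 1/64 >= 1/64. So N = 65.

65


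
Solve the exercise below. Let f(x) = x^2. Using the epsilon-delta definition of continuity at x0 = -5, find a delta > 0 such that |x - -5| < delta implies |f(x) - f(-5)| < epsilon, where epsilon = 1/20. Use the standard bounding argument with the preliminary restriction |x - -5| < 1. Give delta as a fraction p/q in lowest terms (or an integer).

Factor: |x^2 - (-5)^2| = |x - -5| * |x + -5|.
Impose |x - -5| < 1 first. Then |x + -5| = |(x - -5) + 2*(-5)| <= |x - -5| + 2*|-5| < 1 + 10 = 11.
So |x^2 - (-5)^2| < delta * 11.
We need delta * 11 <= 1/20, i.e. delta <= 1/20/11 = 1/220.
Since 1/220 < 1, this is tighter than 1; take delta = 1/220.
So delta = 1/220 works.

1/220


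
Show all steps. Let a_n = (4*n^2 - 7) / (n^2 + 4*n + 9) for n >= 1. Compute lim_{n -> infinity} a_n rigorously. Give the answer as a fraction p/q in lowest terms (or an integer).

Divide numerator and denominator by n^2, the highest power:
numerator / n^2 = 4 - 7/n^2
denominator / n^2 = 1 + 4/n + 9/n^2
As n -> infinity, all terms of the form c/n^k (k >= 1) tend to 0.
So numerator / n^2 -> 4 and denominator / n^2 -> 1.
Therefore lim a_n = 4.

4


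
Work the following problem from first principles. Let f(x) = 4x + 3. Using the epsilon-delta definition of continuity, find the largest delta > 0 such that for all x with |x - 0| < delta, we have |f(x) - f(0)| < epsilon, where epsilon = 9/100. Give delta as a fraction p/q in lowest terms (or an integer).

We compute f(0) = 4*(0) + 3 = 3.
|f(x) - f(0)| = |4x + 3 - (3)| = |4(x - 0)| = 4|x - 0|.
We need 4|x - 0| < 9/100, i.e. |x - 0| < 9/100 / 4 = 9/400.
So any delta <= 9/400 works. Conversely, if delta > 9/400, then x = 0 + 9/400 satisfies |x - 0| = 9/400 < delta but |f(x) - f(0)| = 4 * 9/400 = 9/100, which is not < 9/100; so no larger delta works.
Hence the largest such delta is 9/400.

9/400


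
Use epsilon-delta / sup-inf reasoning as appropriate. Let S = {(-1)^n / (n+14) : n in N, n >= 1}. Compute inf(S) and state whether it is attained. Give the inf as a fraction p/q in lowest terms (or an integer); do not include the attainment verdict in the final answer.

Analysis:
- Values: -1/15, 1/16, -1/17, 1/18, -1/19, ...
- Positive terms (even n): 1/(2+14), 1/(4+14), ... decreasing -> max = 1/16 (n=2).
- Negative terms (odd n): -1/(1+14), -1/(3+14), ... increasing -> min = -1/15 (n=1).
- So sup = 1/16 (attained at n=2); inf = -1/15 (attained at n=1).
Conclusion: inf(S) = -1/15, attained in S.

-1/15


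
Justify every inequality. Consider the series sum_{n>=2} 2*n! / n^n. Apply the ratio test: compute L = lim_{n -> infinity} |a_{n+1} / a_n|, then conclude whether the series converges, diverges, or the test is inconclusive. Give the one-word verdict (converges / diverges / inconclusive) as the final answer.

Let a_n denote the general term. Form the ratio a_{n+1}/a_n and simplify:
a_{n+1}/a_n = (n/(n + 1))^n
Take the limit as n -> infinity: L = exp(-1).
Since L = exp(-1) < 1, the ratio test implies the series converges.

converges


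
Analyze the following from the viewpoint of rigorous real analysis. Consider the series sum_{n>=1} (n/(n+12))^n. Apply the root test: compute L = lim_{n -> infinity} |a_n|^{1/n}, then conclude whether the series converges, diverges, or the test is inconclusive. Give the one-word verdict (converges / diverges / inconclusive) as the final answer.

Let a_n denote the general term. Form |a_n|^(1/n) and simplify:
|a_n|^(1/n) = n/(n + 12)
Take the limit as n -> infinity: L = 1.
Since L = 1, the root test is inconclusive. (In fact a_n = (n/(n+12))^n -> e^(-12) != 0, so the nth-term test shows divergence; but the root test itself gives no conclusion.)

inconclusive


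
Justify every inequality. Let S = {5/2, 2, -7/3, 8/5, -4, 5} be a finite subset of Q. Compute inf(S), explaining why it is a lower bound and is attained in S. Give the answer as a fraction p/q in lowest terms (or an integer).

S is finite, so inf(S) = min(S).
Sorted increasing:
-4, -7/3, 8/5, 2, 5/2, 5
The extremum is -4.
For every x in S, x >= -4. And -4 is in S, so it is attained.
Therefore inf(S) = -4.

-4


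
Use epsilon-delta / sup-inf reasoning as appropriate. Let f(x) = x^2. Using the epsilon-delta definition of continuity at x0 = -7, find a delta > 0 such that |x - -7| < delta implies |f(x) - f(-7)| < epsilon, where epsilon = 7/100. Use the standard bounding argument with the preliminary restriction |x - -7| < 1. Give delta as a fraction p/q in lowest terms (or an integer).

Factor: |x^2 - (-7)^2| = |x - -7| * |x + -7|.
Impose |x - -7| < 1 first. Then |x + -7| = |(x - -7) + 2*(-7)| <= |x - -7| + 2*|-7| < 1 + 14 = 15.
So |x^2 - (-7)^2| < delta * 15.
We need delta * 15 <= 7/100, i.e. delta <= 7/100/15 = 7/1500.
Since 7/1500 < 1, this is tighter than 1; take delta = 7/1500.
So delta = 7/1500 works.

7/1500


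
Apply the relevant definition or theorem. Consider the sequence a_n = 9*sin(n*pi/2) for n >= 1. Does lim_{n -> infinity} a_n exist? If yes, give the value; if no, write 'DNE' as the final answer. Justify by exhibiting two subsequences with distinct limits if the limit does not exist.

Examine the behaviour of a_n along subsequences.
a_{4k+1} = 9*sin(pi/2 + 2k*pi) = 9 -> 9. a_{4k+3} = 9*sin(3pi/2 + 2k*pi) = -9 -> -9.
Since these two subsequential limits are 9 and -9, distinct, the full sequence cannot converge (a convergent sequence has all subsequences tending to the same limit). So lim a_n does not exist.

DNE


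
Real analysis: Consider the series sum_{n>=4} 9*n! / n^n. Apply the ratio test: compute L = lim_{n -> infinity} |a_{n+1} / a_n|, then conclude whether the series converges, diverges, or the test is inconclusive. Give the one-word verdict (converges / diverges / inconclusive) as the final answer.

Let a_n denote the general term. Form the ratio a_{n+1}/a_n and simplify:
a_{n+1}/a_n = (n/(n + 1))^n
Take the limit as n -> infinity: L = exp(-1).
Since L = exp(-1) < 1, the ratio test implies the series converges.

converges


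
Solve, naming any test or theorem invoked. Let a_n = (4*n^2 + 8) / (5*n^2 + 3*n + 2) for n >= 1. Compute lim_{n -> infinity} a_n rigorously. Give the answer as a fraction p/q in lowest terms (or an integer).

Divide numerator and denominator by n^2, the highest power:
numerator / n^2 = 4 + 8/n^2
denominator / n^2 = 5 + 3/n + 2/n^2
As n -> infinity, all terms of the form c/n^k (k >= 1) tend to 0.
So numerator / n^2 -> 4 and denominator / n^2 -> 5.
Therefore lim a_n = 4/5.

4/5


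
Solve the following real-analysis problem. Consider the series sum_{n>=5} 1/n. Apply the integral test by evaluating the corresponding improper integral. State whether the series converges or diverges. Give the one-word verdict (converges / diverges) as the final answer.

Let f(x) = 1/x. Then f is positive, continuous, and decreasing on [5, infinity), so the integral test applies.
Compute the improper integral int_{5}^infinity f(x) dx:
  antiderivative F(x) = log(x).
  As x -> infinity, log(x) -> infinity.
  So int = infinity - log(5) = infinity. By the integral test, the series diverges.

diverges


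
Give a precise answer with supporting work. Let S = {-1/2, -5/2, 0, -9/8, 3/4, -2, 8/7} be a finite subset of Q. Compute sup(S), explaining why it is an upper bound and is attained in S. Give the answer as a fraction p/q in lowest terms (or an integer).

S is finite, so sup(S) = max(S).
Sorted decreasing:
8/7, 3/4, 0, -1/2, -9/8, -2, -5/2
The extremum is 8/7.
For every x in S, x <= 8/7. And 8/7 is in S, so it is attained.
Therefore sup(S) = 8/7.

8/7


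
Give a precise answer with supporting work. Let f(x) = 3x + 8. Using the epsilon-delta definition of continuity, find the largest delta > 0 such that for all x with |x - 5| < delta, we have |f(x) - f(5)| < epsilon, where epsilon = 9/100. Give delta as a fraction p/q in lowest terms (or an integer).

We compute f(5) = 3*(5) + 8 = 23.
|f(x) - f(5)| = |3x + 8 - (23)| = |3(x - 5)| = 3|x - 5|.
We need 3|x - 5| < 9/100, i.e. |x - 5| < 9/100 / 3 = 3/100.
So any delta <= 3/100 works. Conversely, if delta > 3/100, then x = 5 + 3/100 satisfies |x - 5| = 3/100 < delta but |f(x) - f(5)| = 3 * 3/100 = 9/100, which is not < 9/100; so no larger delta works.
Hence the largest such delta is 3/100.

3/100


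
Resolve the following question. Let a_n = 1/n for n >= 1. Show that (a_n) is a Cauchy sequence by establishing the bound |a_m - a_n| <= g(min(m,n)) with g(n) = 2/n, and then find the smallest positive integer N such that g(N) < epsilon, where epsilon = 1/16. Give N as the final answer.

For any m, n >= 1, by the triangle inequality:
|a_m - a_n| = |1/m - 1/n| <= 1/m + 1/n <= 2/min(m,n).
So g(n) = 2/n bounds the Cauchy difference. Since g(n) -> 0, (a_n) is Cauchy.
Now solve g(N) < 1/16: 2/N < 1/16 <=> N > 2 / (1/16) = 32.
The smallest integer strictly greater than 32 is N = 33.
Check: g(33) = 2/33 = 2/33 < 1/16; g(32) = 1/16 >= 1/16. So N = 33.

33


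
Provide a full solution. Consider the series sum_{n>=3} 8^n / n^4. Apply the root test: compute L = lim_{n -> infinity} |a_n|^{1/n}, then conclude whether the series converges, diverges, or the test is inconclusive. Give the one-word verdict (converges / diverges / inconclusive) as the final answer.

Let a_n denote the general term. Form |a_n|^(1/n) and simplify:
|a_n|^(1/n) = 8/n^(4/n)
Take the limit as n -> infinity: L = 8.
Since L = 8 > 1, the root test implies divergence.

diverges


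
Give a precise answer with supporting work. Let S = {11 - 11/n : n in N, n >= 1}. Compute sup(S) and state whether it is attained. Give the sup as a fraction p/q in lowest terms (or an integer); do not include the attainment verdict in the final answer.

Analysis:
- Values: 0, 11/2, 22/3, 33/4, ... strictly increasing.
- Minimum is 0 (n=1); inf = 0 (attained).
- 11 - 11/n -> 11 from below; sup = 11, not attained.
Conclusion: sup(S) = 11, not attained in S.

11


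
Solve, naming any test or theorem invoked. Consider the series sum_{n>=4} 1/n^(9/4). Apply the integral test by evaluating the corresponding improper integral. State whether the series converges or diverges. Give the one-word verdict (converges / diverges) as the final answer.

Let f(x) = x^(-9/4). Then f is positive, continuous, and decreasing on [4, infinity), so the integral test applies.
Compute the improper integral int_{4}^infinity f(x) dx:
  antiderivative F(x) = -4/(5*x^(5/4)).
  As x -> infinity, F(x) -> 0 (since p = 9/4 > 1).
  So int = F(infinity) - F(4) = 0 - (-sqrt(2)/10) = sqrt(2)/10.
  Finite, so by the integral test, the series converges.

converges


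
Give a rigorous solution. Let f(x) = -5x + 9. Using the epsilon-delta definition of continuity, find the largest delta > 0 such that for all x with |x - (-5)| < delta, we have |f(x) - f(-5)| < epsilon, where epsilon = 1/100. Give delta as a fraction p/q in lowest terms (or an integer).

We compute f(-5) = -5*(-5) + 9 = 34.
|f(x) - f(-5)| = |-5x + 9 - (34)| = |-5(x - (-5))| = 5|x - (-5)|.
We need 5|x - (-5)| < 1/100, i.e. |x - (-5)| < 1/100 / 5 = 1/500.
So any delta <= 1/500 works. Conversely, if delta > 1/500, then x = -5 + 1/500 satisfies |x - (-5)| = 1/500 < delta but |f(x) - f(-5)| = 5 * 1/500 = 1/100, which is not < 1/100; so no larger delta works.
Hence the largest such delta is 1/500.

1/500


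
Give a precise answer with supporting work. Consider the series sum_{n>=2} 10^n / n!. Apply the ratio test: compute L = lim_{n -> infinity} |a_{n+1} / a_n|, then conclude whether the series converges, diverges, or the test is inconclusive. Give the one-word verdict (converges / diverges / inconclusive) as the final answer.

Let a_n denote the general term. Form the ratio a_{n+1}/a_n and simplify:
a_{n+1}/a_n = 10/(n + 1)
Take the limit as n -> infinity: L = 0.
Since L = 0 < 1, the ratio test implies the series converges.

converges


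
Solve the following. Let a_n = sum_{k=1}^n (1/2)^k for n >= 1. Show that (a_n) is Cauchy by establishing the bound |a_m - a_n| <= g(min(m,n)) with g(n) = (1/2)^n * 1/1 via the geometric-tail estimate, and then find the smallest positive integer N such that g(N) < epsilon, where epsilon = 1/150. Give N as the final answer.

For m > n >= 1: |a_m - a_n| = sum_{k=n+1}^m (1/2)^k < sum_{k=n+1}^infinity (1/2)^k = (1/2)^(n+1) / (1 - 1/2) = (1/2)^n * (1/2) * (2/1) = (1/2)^n * 1/1.
So g(n) = (1/2)^n / 1. Since g(n) -> 0, (a_n) is Cauchy.
Now solve g(N) < 1/150: (1/2)^N / 1 < 1/150 <=> 2^N > 1 / (1 * 1/150) = 150.
Check powers of 2: 2^7 = 128 <= 150, 2^8 = 256 > 150.
So the smallest such N is 8. Check: g(8) = 1/(1 * 256) = 1/256 < 1/150.

8


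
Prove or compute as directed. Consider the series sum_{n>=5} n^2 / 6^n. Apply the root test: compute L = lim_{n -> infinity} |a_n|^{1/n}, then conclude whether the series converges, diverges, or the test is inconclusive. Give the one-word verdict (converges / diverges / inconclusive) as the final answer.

Let a_n denote the general term. Form |a_n|^(1/n) and simplify:
|a_n|^(1/n) = n^(2/n)/6
Take the limit as n -> infinity: L = 1/6.
Since L = 1/6 < 1, the root test implies convergence.

converges


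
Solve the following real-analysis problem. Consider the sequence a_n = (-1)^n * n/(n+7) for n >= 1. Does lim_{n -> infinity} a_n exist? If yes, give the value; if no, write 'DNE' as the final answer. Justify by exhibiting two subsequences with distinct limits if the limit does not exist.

Examine the behaviour of a_n along subsequences.
a_{2k} = 2k/(2k+7) -> 1. a_{2k+1} = -(2k+1)/(2k+8) -> -1.
Since these two subsequential limits are 1 and -1, distinct, the full sequence cannot converge (a convergent sequence has all subsequences tending to the same limit). So lim a_n does not exist.

DNE


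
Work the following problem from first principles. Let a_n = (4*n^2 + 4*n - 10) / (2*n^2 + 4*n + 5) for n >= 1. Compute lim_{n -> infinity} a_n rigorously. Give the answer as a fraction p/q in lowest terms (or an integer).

Divide numerator and denominator by n^2, the highest power:
numerator / n^2 = 4 + 4/n - 10/n^2
denominator / n^2 = 2 + 4/n + 5/n^2
As n -> infinity, all terms of the form c/n^k (k >= 1) tend to 0.
So numerator / n^2 -> 4 and denominator / n^2 -> 2.
Therefore lim a_n = 2.

2


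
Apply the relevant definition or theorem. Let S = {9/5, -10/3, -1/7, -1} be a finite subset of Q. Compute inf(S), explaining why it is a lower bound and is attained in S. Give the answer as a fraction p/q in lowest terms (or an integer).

S is finite, so inf(S) = min(S).
Sorted increasing:
-10/3, -1, -1/7, 9/5
The extremum is -10/3.
For every x in S, x >= -10/3. And -10/3 is in S, so it is attained.
Therefore inf(S) = -10/3.

-10/3


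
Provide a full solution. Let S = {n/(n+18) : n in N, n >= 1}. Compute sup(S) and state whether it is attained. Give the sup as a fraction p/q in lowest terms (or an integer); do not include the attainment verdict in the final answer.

Analysis:
- Values: 1/19, 1/10, 1/7, 2/11, ... strictly increasing.
- Minimum is 1/19 (n=1); inf = 1/19 (attained).
- n/(n+18) = 1 - 18/(n+18) -> 1 from below as n -> infinity, and never equals 1.
- So sup = 1 (not attained).
Conclusion: sup(S) = 1, not attained in S.

1


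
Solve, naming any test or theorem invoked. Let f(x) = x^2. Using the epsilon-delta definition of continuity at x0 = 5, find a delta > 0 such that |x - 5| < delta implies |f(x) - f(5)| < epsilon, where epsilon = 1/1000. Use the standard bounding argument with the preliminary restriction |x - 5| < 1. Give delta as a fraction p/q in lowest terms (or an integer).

Factor: |x^2 - (5)^2| = |x - 5| * |x + 5|.
Impose |x - 5| < 1 first. Then |x + 5| = |(x - 5) + 2*(5)| <= |x - 5| + 2*|5| < 1 + 10 = 11.
So |x^2 - (5)^2| < delta * 11.
We need delta * 11 <= 1/1000, i.e. delta <= 1/1000/11 = 1/11000.
Since 1/11000 < 1, this is tighter than 1; take delta = 1/11000.
So delta = 1/11000 works.

1/11000


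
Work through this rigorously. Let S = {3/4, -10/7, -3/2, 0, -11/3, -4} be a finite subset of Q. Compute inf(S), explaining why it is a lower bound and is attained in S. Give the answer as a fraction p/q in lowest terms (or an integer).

S is finite, so inf(S) = min(S).
Sorted increasing:
-4, -11/3, -3/2, -10/7, 0, 3/4
The extremum is -4.
For every x in S, x >= -4. And -4 is in S, so it is attained.
Therefore inf(S) = -4.

-4


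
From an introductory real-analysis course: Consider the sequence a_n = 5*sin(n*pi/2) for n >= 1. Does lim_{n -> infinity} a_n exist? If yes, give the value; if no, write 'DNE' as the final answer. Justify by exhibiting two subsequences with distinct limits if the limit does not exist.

Examine the behaviour of a_n along subsequences.
a_{4k+1} = 5*sin(pi/2 + 2k*pi) = 5 -> 5. a_{4k+3} = 5*sin(3pi/2 + 2k*pi) = -5 -> -5.
Since these two subsequential limits are 5 and -5, distinct, the full sequence cannot converge (a convergent sequence has all subsequences tending to the same limit). So lim a_n does not exist.

DNE


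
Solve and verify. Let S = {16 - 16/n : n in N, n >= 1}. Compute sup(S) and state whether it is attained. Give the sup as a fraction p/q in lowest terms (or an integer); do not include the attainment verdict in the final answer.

Analysis:
- Values: 0, 8, 32/3, 12, ... strictly increasing.
- Minimum is 0 (n=1); inf = 0 (attained).
- 16 - 16/n -> 16 from below; sup = 16, not attained.
Conclusion: sup(S) = 16, not attained in S.

16


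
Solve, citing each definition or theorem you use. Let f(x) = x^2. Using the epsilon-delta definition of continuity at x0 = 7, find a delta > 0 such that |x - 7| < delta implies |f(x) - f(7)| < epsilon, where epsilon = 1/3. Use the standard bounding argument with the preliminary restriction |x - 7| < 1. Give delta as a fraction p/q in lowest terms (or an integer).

Factor: |x^2 - (7)^2| = |x - 7| * |x + 7|.
Impose |x - 7| < 1 first. Then |x + 7| = |(x - 7) + 2*(7)| <= |x - 7| + 2*|7| < 1 + 14 = 15.
So |x^2 - (7)^2| < delta * 15.
We need delta * 15 <= 1/3, i.e. delta <= 1/3/15 = 1/45.
Since 1/45 < 1, this is tighter than 1; take delta = 1/45.
So delta = 1/45 works.

1/45


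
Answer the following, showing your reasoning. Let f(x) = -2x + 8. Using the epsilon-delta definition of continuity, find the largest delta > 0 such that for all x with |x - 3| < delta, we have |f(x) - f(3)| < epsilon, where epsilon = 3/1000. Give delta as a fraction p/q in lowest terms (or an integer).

We compute f(3) = -2*(3) + 8 = 2.
|f(x) - f(3)| = |-2x + 8 - (2)| = |-2(x - 3)| = 2|x - 3|.
We need 2|x - 3| < 3/1000, i.e. |x - 3| < 3/1000 / 2 = 3/2000.
So any delta <= 3/2000 works. Conversely, if delta > 3/2000, then x = 3 + 3/2000 satisfies |x - 3| = 3/2000 < delta but |f(x) - f(3)| = 2 * 3/2000 = 3/1000, which is not < 3/1000; so no larger delta works.
Hence the largest such delta is 3/2000.

3/2000
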